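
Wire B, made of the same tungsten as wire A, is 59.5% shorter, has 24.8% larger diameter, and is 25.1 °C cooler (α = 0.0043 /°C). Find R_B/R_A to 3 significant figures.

0.232

R ∝ ρL/d² with ρ ∝ (1+αΔT), so R_B/R_A = (1 − 59.5/100) × (1 + 24.8/100)⁻² × (1 − 0.0043×25.1)
= 0.405 × 0.6421 × 0.8921 = 0.232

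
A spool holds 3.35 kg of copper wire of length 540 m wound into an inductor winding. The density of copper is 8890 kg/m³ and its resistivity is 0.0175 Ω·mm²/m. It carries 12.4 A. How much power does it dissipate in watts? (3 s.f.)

2080 W

ρ = 0.0175 Ω·mm²/m = 1.75×10^-8 Ω·m
A = m/(density·L) = 3.35/(8890×540) = 6.9783e-07 m²
R = ρL/A = (1.75×10^-8)(540)/(6.9783e-07) = 13.54 Ω
P = I²R = (12.4)² × 13.54 = 2080 W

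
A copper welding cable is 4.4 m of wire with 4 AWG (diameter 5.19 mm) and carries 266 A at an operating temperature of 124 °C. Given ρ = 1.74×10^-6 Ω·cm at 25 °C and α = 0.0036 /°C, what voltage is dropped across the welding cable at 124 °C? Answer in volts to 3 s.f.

ρ = 1.74×10^-6 Ω·cm = 1.74×10^-8 Ω·m
A = π(5.19/2 mm)² = π(2.5950e-03 m)² = 2.116e-05 m²
R₍25₎ = ρL/A = (1.74×10^-8)(4.4)/(2.116e-05) = 0.003619 Ω
R₍124₎ = R₍25₎(1 + αΔT) = 0.003619 × (1 + 0.0036×99) = 0.004909 Ω
V = IR = 266 × 0.004909 = 1.31 V

1.31 V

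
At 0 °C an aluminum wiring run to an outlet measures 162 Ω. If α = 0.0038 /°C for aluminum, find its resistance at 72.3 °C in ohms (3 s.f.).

207 Ω

ΔT = 72.3 − 0 = 72.3 °C
R = R₀(1 + αΔT) = 162 × (1 + 0.0038×72.3) = 162 × 1.275 = 207 Ω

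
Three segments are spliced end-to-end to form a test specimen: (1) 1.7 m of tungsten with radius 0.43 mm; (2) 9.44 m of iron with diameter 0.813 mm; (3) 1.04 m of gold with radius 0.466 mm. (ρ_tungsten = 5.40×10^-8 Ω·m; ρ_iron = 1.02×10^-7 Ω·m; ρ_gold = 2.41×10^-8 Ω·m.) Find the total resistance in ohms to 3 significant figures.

Seg 1: A = πr² = π(4.3000e-04 m)² = 5.809e-07 m²
R_1 = (5.40×10^-8)(1.7)/(5.809e-07) = 0.158 Ω
Seg 2: A = π(d/2)² = π(4.0650e-04 m)² = 5.191e-07 m²
R_2 = (1.02×10^-7)(9.44)/(5.191e-07) = 1.855 Ω
Seg 3: A = πr² = π(4.6600e-04 m)² = 6.822e-07 m²
R_3 = (2.41×10^-8)(1.04)/(6.822e-07) = 0.03674 Ω
R_total = R_1 + R_2 + R_3 = 2.05 Ω

2.05 Ω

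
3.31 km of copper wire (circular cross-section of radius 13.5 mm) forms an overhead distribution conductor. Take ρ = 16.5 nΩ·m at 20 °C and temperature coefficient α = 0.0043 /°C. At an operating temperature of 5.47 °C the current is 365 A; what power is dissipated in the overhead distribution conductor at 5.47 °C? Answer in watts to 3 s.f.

ρ = 16.5 nΩ·m = 1.65×10^-8 Ω·m
A = πr² = π(1.3500e-02 m)² = 5.726e-04 m²
R₍20₎ = ρL/A = (1.65×10^-8)(3310)/(5.726e-04) = 0.09539 Ω
R₍5.47₎ = R₍20₎(1 + αΔT) = 0.09539 × (1 + 0.0043×-14.5) = 0.08943 Ω
P = I²R = (365)² × 0.08943 = 11900 W

11900 W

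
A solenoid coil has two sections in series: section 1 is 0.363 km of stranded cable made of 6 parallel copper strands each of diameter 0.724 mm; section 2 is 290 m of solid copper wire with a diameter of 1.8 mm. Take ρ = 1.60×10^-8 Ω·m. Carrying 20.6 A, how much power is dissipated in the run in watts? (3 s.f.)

1770 W

Section 1: A_strand = π(3.6200e-04)² = 4.117e-07 m²; R₁ = ρL/(N·A_s) = (1.60×10^-8)(363)/(6×4.117e-07) = 2.351 Ω
Section 2: A = π(d/2)² = π(9.0000e-04 m)² = 2.545e-06 m²
R₂ = (1.60×10^-8)(290)/(2.545e-06) = 1.823 Ω
R = R₁ + R₂ = 4.175 Ω
P = I²R = (20.6)² × 4.175 = 1770 W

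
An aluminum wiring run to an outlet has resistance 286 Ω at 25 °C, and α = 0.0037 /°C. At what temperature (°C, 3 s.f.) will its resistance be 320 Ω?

R = R₀(1 + α(T − T₀)) ⇒ T = T₀ + (R/R₀ − 1)/α
T = 25 + (320/286 − 1)/0.0037 = 25 + (0.1189)/0.0037 = 57.1 °C

57.1 °C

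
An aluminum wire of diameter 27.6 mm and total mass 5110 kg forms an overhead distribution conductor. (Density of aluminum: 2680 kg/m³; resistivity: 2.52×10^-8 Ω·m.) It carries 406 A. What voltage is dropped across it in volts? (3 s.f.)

54.5 V

A = π(d/2)² = π(1.3800e-02 m)² = 5.9828e-04 m²
L = m/(density·A) = 5110/(2680×5.9828e-04) = 3187 m
R = ρL/A = (2.52×10^-8)(3187)/(5.9828e-04) = 0.1342 Ω
V = IR = 406 × 0.1342 = 54.5 V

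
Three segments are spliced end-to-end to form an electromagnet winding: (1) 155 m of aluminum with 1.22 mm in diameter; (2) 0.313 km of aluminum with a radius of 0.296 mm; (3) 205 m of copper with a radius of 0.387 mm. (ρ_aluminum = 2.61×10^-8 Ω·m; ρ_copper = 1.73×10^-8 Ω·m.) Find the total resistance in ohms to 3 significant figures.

40.7 Ω

Seg 1: A = π(d/2)² = π(6.1000e-04 m)² = 1.169e-06 m²
R_1 = (2.61×10^-8)(155)/(1.169e-06) = 3.461 Ω
Seg 2: A = πr² = π(2.9600e-04 m)² = 2.753e-07 m²
R_2 = (2.61×10^-8)(313)/(2.753e-07) = 29.68 Ω
Seg 3: A = πr² = π(3.8700e-04 m)² = 4.705e-07 m²
R_3 = (1.73×10^-8)(205)/(4.705e-07) = 7.538 Ω
R_total = R_1 + R_2 + R_3 = 40.7 Ω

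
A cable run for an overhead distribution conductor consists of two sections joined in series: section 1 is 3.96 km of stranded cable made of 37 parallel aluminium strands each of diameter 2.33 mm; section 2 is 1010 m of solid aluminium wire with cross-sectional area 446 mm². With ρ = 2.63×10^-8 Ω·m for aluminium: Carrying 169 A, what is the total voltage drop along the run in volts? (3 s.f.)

122 V

Section 1: A_strand = π(1.1650e-03)² = 4.264e-06 m²; R₁ = ρL/(N·A_s) = (2.63×10^-8)(3960)/(37×4.264e-06) = 0.6602 Ω
Section 2: A = 446 mm² = 4.460e-04 m²
R₂ = (2.63×10^-8)(1010)/(4.460e-04) = 0.05956 Ω
R = R₁ + R₂ = 0.7197 Ω
V = IR = 169 × 0.7197 = 122 V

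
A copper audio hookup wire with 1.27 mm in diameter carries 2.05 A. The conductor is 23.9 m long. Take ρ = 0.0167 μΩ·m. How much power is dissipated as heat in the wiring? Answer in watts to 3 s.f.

1.32 W

ρ = 0.0167 μΩ·m = 1.67×10^-8 Ω·m
A = π(d/2)² = π(6.3500e-04 m)² = 1.267e-06 m²
R = ρL/A = (1.67×10^-8)(23.9)/(1.267e-06) = 0.3151 Ω
P = I²R = (2.05)² × 0.3151 = 1.32 W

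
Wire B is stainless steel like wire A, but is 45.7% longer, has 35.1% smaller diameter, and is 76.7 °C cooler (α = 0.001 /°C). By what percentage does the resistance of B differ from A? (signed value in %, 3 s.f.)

R ∝ ρL/d² with ρ ∝ (1+αΔT), so R_B/R_A = (1 + 45.7/100) × (1 − 35.1/100)⁻² × (1 − 0.001×76.7)
= 1.457 × 2.374 × 0.9233 = 3.194
(R_B − R_A)/R_A = 3.194 − 1 = 219%

219%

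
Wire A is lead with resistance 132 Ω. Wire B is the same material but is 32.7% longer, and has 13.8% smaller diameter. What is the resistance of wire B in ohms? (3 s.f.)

236 Ω

R ∝ L/d², so R_B/R_A = (1 + 32.7/100) × (1 − 13.8/100)⁻²
= 1.327 × 1.346 = 1.786
R_B = 1.786 × 132 = 236 Ω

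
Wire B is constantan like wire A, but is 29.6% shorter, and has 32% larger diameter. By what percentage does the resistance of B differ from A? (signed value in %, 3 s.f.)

-59.6%

R ∝ L/d², so R_B/R_A = (1 − 29.6/100) × (1 + 32/100)⁻²
= 0.704 × 0.5739 = 0.404
(R_B − R_A)/R_A = 0.404 − 1 = -59.6%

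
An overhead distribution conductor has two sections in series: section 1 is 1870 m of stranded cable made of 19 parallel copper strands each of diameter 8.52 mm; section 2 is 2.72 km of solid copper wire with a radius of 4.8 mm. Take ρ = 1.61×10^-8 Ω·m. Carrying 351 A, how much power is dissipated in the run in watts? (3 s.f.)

Section 1: A_strand = π(4.2600e-03)² = 5.701e-05 m²; R₁ = ρL/(N·A_s) = (1.61×10^-8)(1870)/(19×5.701e-05) = 0.02779 Ω
Section 2: A = πr² = π(4.8000e-03 m)² = 7.238e-05 m²
R₂ = (1.61×10^-8)(2720)/(7.238e-05) = 0.605 Ω
R = R₁ + R₂ = 0.6328 Ω
P = I²R = (351)² × 0.6328 = 78000 W

78000 W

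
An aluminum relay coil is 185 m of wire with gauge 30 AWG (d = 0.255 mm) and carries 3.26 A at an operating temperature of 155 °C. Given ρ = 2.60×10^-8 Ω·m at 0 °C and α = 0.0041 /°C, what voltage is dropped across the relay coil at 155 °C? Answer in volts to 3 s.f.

A = π(0.255/2 mm)² = π(1.2750e-04 m)² = 5.107e-08 m²
R₍0₎ = ρL/A = (2.60×10^-8)(185)/(5.107e-08) = 94.18 Ω
R₍155₎ = R₍0₎(1 + αΔT) = 94.18 × (1 + 0.0041×155) = 154 Ω
V = IR = 3.26 × 154 = 502 V

502 V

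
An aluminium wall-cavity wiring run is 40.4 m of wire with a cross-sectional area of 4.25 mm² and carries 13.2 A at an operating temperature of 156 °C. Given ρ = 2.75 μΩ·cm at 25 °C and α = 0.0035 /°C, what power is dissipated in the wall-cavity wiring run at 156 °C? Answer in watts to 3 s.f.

66.4 W

ρ = 2.75 μΩ·cm = 2.75×10^-8 Ω·m
A = 4.25 mm² = 4.250e-06 m²
R₍25₎ = ρL/A = (2.75×10^-8)(40.4)/(4.250e-06) = 0.2614 Ω
R₍156₎ = R₍25₎(1 + αΔT) = 0.2614 × (1 + 0.0035×131) = 0.3813 Ω
P = I²R = (13.2)² × 0.3813 = 66.4 W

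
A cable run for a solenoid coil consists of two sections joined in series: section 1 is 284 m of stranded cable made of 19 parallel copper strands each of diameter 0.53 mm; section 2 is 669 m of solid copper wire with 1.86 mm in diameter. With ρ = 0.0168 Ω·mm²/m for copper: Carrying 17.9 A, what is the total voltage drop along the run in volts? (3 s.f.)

ρ = 0.0168 Ω·mm²/m = 1.68×10^-8 Ω·m
Section 1: A_strand = π(2.6500e-04)² = 2.206e-07 m²; R₁ = ρL/(N·A_s) = (1.68×10^-8)(284)/(19×2.206e-07) = 1.138 Ω
Section 2: A = π(d/2)² = π(9.3000e-04 m)² = 2.717e-06 m²
R₂ = (1.68×10^-8)(669)/(2.717e-06) = 4.136 Ω
R = R₁ + R₂ = 5.275 Ω
V = IR = 17.9 × 5.275 = 94.4 V

94.4 V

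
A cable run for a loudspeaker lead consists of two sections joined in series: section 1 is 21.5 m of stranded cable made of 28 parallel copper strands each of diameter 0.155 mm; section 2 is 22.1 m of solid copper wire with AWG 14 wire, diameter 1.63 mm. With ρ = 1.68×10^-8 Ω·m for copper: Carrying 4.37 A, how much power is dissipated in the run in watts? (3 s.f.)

Section 1: A_strand = π(7.7500e-05)² = 1.887e-08 m²; R₁ = ρL/(N·A_s) = (1.68×10^-8)(21.5)/(28×1.887e-08) = 0.6837 Ω
Section 2: A = π(1.63/2 mm)² = π(8.1500e-04 m)² = 2.087e-06 m²
R₂ = (1.68×10^-8)(22.1)/(2.087e-06) = 0.1779 Ω
R = R₁ + R₂ = 0.8616 Ω
P = I²R = (4.37)² × 0.8616 = 16.5 W

16.5 W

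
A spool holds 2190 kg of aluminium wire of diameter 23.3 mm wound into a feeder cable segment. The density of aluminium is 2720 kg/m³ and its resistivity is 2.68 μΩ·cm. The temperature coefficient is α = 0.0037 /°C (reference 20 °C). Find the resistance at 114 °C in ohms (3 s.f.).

0.160 Ω

ρ = 2.68 μΩ·cm = 2.68×10^-8 Ω·m
A = π(d/2)² = π(1.1650e-02 m)² = 4.2638e-04 m²
L = m/(density·A) = 2190/(2720×4.2638e-04) = 1888 m
R = ρL/A = (2.68×10^-8)(1888)/(4.2638e-04) = 0.1187 Ω
R(114 °C) = 0.1187 × (1 + 0.0037×94) = 0.160 Ω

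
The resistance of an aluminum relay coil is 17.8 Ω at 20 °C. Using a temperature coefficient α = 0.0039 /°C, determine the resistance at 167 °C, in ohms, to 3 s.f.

ΔT = 167 − 20 = 147 °C
R = R₀(1 + αΔT) = 17.8 × (1 + 0.0039×147) = 17.8 × 1.573 = 28.0 Ω

28.0 Ω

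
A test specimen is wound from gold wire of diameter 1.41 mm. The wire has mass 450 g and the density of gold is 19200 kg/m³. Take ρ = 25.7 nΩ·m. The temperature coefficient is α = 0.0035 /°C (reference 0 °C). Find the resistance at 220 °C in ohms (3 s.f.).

ρ = 25.7 nΩ·m = 2.57×10^-8 Ω·m
A = π(d/2)² = π(7.0500e-04 m)² = 1.5615e-06 m²
L = m/(density·A) = 0.45/(19200×1.5615e-06) = 15.01 m
R = ρL/A = (2.57×10^-8)(15.01)/(1.5615e-06) = 0.2471 Ω
R(220 °C) = 0.2471 × (1 + 0.0035×220) = 0.437 Ω

0.437 Ω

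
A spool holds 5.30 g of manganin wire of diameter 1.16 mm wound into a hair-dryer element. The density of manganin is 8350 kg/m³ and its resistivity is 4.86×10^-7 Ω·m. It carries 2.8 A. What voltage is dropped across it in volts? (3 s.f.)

0.773 V

A = π(d/2)² = π(5.8000e-04 m)² = 1.0568e-06 m²
L = m/(density·A) = 0.0053/(8350×1.0568e-06) = 0.6006 m
R = ρL/A = (4.86×10^-7)(0.6006)/(1.0568e-06) = 0.2762 Ω
V = IR = 2.8 × 0.2762 = 0.773 V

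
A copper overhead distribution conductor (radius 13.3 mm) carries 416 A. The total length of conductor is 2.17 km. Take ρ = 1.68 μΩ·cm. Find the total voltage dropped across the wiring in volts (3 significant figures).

ρ = 1.68 μΩ·cm = 1.68×10^-8 Ω·m
A = πr² = π(1.3300e-02 m)² = 5.557e-04 m²
R = ρL/A = (1.68×10^-8)(2170)/(5.557e-04) = 0.0656 Ω
V = IR = 416 × 0.0656 = 27.3 V

27.3 V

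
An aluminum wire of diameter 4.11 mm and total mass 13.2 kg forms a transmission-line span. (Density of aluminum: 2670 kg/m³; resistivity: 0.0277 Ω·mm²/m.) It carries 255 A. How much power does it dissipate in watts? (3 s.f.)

ρ = 0.0277 Ω·mm²/m = 2.77×10^-8 Ω·m
A = π(d/2)² = π(2.0550e-03 m)² = 1.3267e-05 m²
L = m/(density·A) = 13.2/(2670×1.3267e-05) = 372.6 m
R = ρL/A = (2.77×10^-8)(372.6)/(1.3267e-05) = 0.778 Ω
P = I²R = (255)² × 0.778 = 50600 W

50600 W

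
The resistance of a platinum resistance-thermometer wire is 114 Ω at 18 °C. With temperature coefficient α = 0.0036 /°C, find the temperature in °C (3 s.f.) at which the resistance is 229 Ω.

R = R₀(1 + α(T − T₀)) ⇒ T = T₀ + (R/R₀ − 1)/α
T = 18 + (229/114 − 1)/0.0036 = 18 + (1.009)/0.0036 = 298 °C

298 °C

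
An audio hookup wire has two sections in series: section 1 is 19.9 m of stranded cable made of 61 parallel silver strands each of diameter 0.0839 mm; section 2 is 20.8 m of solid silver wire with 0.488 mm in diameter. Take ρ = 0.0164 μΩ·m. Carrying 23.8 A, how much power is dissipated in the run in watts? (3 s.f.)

1580 W

ρ = 0.0164 μΩ·m = 1.64×10^-8 Ω·m
Section 1: A_strand = π(4.1950e-05)² = 5.529e-09 m²; R₁ = ρL/(N·A_s) = (1.64×10^-8)(19.9)/(61×5.529e-09) = 0.9677 Ω
Section 2: A = π(d/2)² = π(2.4400e-04 m)² = 1.870e-07 m²
R₂ = (1.64×10^-8)(20.8)/(1.870e-07) = 1.824 Ω
R = R₁ + R₂ = 2.792 Ω
P = I²R = (23.8)² × 2.792 = 1580 W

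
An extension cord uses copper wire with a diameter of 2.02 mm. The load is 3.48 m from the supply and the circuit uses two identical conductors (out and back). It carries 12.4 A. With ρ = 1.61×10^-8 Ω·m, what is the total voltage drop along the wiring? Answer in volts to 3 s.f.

A = π(d/2)² = π(1.0100e-03 m)² = 3.205e-06 m²
Total conductor length (both ways) L = 2 × 3.48 = 6.96 m
R = ρL/A = (1.61×10^-8)(6.96)/(3.205e-06) = 0.03497 Ω
V = IR = 12.4 × 0.03497 = 0.434 V

0.434 V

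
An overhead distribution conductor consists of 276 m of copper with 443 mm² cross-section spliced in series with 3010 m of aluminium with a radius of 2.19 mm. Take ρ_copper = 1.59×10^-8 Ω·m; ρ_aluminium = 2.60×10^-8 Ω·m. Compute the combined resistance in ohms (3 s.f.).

Segment 1: A = 443 mm² = 4.430e-04 m²
R₁ = ρL/A = (1.59×10^-8)(276)/(4.430e-04) = 0.009906 Ω
Segment 2: A = πr² = π(2.1900e-03 m)² = 1.507e-05 m²
R₂ = (2.60×10^-8)(3010)/(1.507e-05) = 5.194 Ω
R = R₁ + R₂ = 5.20 Ω

5.20 Ω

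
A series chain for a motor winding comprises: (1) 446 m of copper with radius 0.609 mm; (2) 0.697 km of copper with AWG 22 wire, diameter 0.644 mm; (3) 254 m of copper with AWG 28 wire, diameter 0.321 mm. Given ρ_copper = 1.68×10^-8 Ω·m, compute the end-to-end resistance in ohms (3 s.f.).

Seg 1: A = πr² = π(6.0900e-04 m)² = 1.165e-06 m²
R_1 = (1.68×10^-8)(446)/(1.165e-06) = 6.431 Ω
Seg 2: A = π(0.644/2 mm)² = π(3.2200e-04 m)² = 3.257e-07 m²
R_2 = (1.68×10^-8)(697)/(3.257e-07) = 35.95 Ω
Seg 3: A = π(0.321/2 mm)² = π(1.6050e-04 m)² = 8.093e-08 m²
R_3 = (1.68×10^-8)(254)/(8.093e-08) = 52.73 Ω
R_total = R_1 + R_2 + R_3 = 95.1 Ω

95.1 Ω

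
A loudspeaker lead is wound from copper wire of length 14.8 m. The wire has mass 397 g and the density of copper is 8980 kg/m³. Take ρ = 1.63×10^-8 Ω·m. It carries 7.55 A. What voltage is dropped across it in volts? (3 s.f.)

A = m/(density·L) = 0.397/(8980×14.8) = 2.9871e-06 m²
R = ρL/A = (1.63×10^-8)(14.8)/(2.9871e-06) = 0.08076 Ω
V = IR = 7.55 × 0.08076 = 0.610 V

0.610 V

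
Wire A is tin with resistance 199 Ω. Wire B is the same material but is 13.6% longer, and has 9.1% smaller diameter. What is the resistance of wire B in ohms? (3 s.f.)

R ∝ L/d², so R_B/R_A = (1 + 13.6/100) × (1 − 9.1/100)⁻²
= 1.136 × 1.21 = 1.375
R_B = 1.375 × 199 = 274 Ω

274 Ω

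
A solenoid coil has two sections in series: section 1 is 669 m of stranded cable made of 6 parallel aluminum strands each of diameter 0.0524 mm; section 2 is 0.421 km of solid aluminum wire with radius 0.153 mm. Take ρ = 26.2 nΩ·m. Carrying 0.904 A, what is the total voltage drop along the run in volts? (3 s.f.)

1360 V

ρ = 26.2 nΩ·m = 2.62×10^-8 Ω·m
Section 1: A_strand = π(2.6200e-05)² = 2.157e-09 m²; R₁ = ρL/(N·A_s) = (2.62×10^-8)(669)/(6×2.157e-09) = 1355 Ω
Section 2: A = πr² = π(1.5300e-04 m)² = 7.354e-08 m²
R₂ = (2.62×10^-8)(421)/(7.354e-08) = 150 Ω
R = R₁ + R₂ = 1505 Ω
V = IR = 0.904 × 1505 = 1360 V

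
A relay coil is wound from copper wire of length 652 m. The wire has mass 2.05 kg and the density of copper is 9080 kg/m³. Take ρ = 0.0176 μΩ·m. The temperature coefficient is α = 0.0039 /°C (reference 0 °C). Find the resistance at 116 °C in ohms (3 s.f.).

48.1 Ω

ρ = 0.0176 μΩ·m = 1.76×10^-8 Ω·m
A = m/(density·L) = 2.05/(9080×652) = 3.4627e-07 m²
R = ρL/A = (1.76×10^-8)(652)/(3.4627e-07) = 33.14 Ω
R(116 °C) = 33.14 × (1 + 0.0039×116) = 48.1 Ω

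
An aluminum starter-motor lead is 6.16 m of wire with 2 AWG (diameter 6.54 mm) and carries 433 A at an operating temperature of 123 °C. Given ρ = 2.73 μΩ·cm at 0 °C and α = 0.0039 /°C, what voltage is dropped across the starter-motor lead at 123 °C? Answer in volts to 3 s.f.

ρ = 2.73 μΩ·cm = 2.73×10^-8 Ω·m
A = π(6.54/2 mm)² = π(3.2700e-03 m)² = 3.359e-05 m²
R₍0₎ = ρL/A = (2.73×10^-8)(6.16)/(3.359e-05) = 0.005006 Ω
R₍123₎ = R₍0₎(1 + αΔT) = 0.005006 × (1 + 0.0039×123) = 0.007407 Ω
V = IR = 433 × 0.007407 = 3.21 V

3.21 V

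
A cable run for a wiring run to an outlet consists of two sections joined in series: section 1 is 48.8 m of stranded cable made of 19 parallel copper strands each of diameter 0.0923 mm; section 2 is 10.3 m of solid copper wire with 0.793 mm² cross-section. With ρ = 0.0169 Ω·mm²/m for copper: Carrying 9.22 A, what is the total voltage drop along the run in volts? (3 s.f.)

61.8 V

ρ = 0.0169 Ω·mm²/m = 1.69×10^-8 Ω·m
Section 1: A_strand = π(4.6150e-05)² = 6.691e-09 m²; R₁ = ρL/(N·A_s) = (1.69×10^-8)(48.8)/(19×6.691e-09) = 6.487 Ω
Section 2: A = 0.793 mm² = 7.930e-07 m²
R₂ = (1.69×10^-8)(10.3)/(7.930e-07) = 0.2195 Ω
R = R₁ + R₂ = 6.707 Ω
V = IR = 9.22 × 6.707 = 61.8 V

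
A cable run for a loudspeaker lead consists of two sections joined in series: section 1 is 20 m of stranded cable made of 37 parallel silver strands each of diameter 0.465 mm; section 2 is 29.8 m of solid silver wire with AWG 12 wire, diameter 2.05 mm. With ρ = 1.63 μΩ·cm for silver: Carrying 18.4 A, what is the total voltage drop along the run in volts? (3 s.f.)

ρ = 1.63 μΩ·cm = 1.63×10^-8 Ω·m
Section 1: A_strand = π(2.3250e-04)² = 1.698e-07 m²; R₁ = ρL/(N·A_s) = (1.63×10^-8)(20)/(37×1.698e-07) = 0.05188 Ω
Section 2: A = π(2.05/2 mm)² = π(1.0250e-03 m)² = 3.301e-06 m²
R₂ = (1.63×10^-8)(29.8)/(3.301e-06) = 0.1472 Ω
R = R₁ + R₂ = 0.199 Ω
V = IR = 18.4 × 0.199 = 3.66 V

3.66 V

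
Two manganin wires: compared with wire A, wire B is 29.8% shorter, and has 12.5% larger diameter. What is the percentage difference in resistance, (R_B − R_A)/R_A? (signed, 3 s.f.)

R ∝ L/d², so R_B/R_A = (1 − 29.8/100) × (1 + 12.5/100)⁻²
= 0.702 × 0.7901 = 0.5547
(R_B − R_A)/R_A = 0.5547 − 1 = -44.5%

-44.5%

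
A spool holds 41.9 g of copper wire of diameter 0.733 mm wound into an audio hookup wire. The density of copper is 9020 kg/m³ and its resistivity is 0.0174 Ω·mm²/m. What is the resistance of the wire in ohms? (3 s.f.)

0.454 Ω

ρ = 0.0174 Ω·mm²/m = 1.74×10^-8 Ω·m
A = π(d/2)² = π(3.6650e-04 m)² = 4.2199e-07 m²
L = m/(density·A) = 0.0419/(9020×4.2199e-07) = 11.01 m
R = ρL/A = (1.74×10^-8)(11.01)/(4.2199e-07) = 0.454 Ω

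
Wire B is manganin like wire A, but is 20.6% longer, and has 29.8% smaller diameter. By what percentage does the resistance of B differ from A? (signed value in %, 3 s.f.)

145%

R ∝ L/d², so R_B/R_A = (1 + 20.6/100) × (1 − 29.8/100)⁻²
= 1.206 × 2.029 = 2.447
(R_B − R_A)/R_A = 2.447 − 1 = 145%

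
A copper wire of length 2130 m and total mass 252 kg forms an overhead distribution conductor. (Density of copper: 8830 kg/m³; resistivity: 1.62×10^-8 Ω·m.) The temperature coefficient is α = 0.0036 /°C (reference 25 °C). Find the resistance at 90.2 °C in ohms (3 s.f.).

A = m/(density·L) = 252/(8830×2130) = 1.3399e-05 m²
R = ρL/A = (1.62×10^-8)(2130)/(1.3399e-05) = 2.575 Ω
R(90.2 °C) = 2.575 × (1 + 0.0036×65.2) = 3.18 Ω

3.18 Ω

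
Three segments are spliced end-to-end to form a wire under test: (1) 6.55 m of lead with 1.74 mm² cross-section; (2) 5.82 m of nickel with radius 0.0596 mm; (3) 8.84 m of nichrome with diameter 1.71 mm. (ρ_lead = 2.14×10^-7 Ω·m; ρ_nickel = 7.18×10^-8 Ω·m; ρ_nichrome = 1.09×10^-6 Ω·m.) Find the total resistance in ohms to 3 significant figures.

Seg 1: A = 1.74 mm² = 1.740e-06 m²
R_1 = (2.14×10^-7)(6.55)/(1.740e-06) = 0.8056 Ω
Seg 2: A = πr² = π(5.9600e-05 m)² = 1.116e-08 m²
R_2 = (7.18×10^-8)(5.82)/(1.116e-08) = 37.45 Ω
Seg 3: A = π(d/2)² = π(8.5500e-04 m)² = 2.297e-06 m²
R_3 = (1.09×10^-6)(8.84)/(2.297e-06) = 4.196 Ω
R_total = R_1 + R_2 + R_3 = 42.4 Ω

42.4 Ω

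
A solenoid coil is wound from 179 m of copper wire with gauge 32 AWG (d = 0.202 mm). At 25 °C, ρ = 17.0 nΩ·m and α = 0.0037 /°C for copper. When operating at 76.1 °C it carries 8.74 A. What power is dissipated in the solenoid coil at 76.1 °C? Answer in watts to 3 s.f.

8620 W

ρ = 17.0 nΩ·m = 1.70×10^-8 Ω·m
A = π(0.202/2 mm)² = π(1.0100e-04 m)² = 3.205e-08 m²
R₍25₎ = ρL/A = (1.70×10^-8)(179)/(3.205e-08) = 94.95 Ω
R₍76.1₎ = R₍25₎(1 + αΔT) = 94.95 × (1 + 0.0037×51.1) = 112.9 Ω
P = I²R = (8.74)² × 112.9 = 8620 W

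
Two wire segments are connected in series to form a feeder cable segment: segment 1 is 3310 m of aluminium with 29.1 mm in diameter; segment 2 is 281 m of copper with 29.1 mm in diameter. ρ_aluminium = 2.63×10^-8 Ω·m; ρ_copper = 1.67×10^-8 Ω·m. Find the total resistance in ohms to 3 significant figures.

0.138 Ω

Segment 1: A = π(d/2)² = π(1.4550e-02 m)² = 6.651e-04 m²
R₁ = ρL/A = (2.63×10^-8)(3310)/(6.651e-04) = 0.1309 Ω
R₂ = (1.67×10^-8)(281)/(6.651e-04) = 0.007056 Ω
R = R₁ + R₂ = 0.138 Ω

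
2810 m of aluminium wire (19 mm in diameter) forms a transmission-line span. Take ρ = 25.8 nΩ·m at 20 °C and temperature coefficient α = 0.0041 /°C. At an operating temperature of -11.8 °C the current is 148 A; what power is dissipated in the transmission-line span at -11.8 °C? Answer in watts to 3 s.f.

ρ = 25.8 nΩ·m = 2.58×10^-8 Ω·m
A = π(d/2)² = π(9.5000e-03 m)² = 2.835e-04 m²
R₍20₎ = ρL/A = (2.58×10^-8)(2810)/(2.835e-04) = 0.2557 Ω
R₍-11.8₎ = R₍20₎(1 + αΔT) = 0.2557 × (1 + 0.0041×-31.8) = 0.2224 Ω
P = I²R = (148)² × 0.2224 = 4870 W

4870 W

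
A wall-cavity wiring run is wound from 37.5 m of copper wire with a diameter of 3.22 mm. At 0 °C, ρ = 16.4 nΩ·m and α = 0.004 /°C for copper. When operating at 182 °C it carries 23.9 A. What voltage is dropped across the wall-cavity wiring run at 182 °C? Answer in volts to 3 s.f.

ρ = 16.4 nΩ·m = 1.64×10^-8 Ω·m
A = π(d/2)² = π(1.6100e-03 m)² = 8.143e-06 m²
R₍0₎ = ρL/A = (1.64×10^-8)(37.5)/(8.143e-06) = 0.07552 Ω
R₍182₎ = R₍0₎(1 + αΔT) = 0.07552 × (1 + 0.004×182) = 0.1305 Ω
V = IR = 23.9 × 0.1305 = 3.12 V

3.12 V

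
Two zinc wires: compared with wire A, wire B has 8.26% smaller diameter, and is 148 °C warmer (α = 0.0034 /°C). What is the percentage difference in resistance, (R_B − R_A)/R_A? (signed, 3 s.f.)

78.6%

R ∝ ρL/d² with ρ ∝ (1+αΔT), so R_B/R_A = (1 − 8.26/100)⁻² × (1 + 0.0034×148)
= 1.188 × 1.503 = 1.786
(R_B − R_A)/R_A = 1.786 − 1 = 78.6%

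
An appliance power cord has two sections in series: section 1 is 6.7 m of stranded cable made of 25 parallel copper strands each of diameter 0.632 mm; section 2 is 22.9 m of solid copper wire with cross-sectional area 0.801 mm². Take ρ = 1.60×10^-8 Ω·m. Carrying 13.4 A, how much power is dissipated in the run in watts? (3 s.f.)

Section 1: A_strand = π(3.1600e-04)² = 3.137e-07 m²; R₁ = ρL/(N·A_s) = (1.60×10^-8)(6.7)/(25×3.137e-07) = 0.01367 Ω
Section 2: A = 0.801 mm² = 8.010e-07 m²
R₂ = (1.60×10^-8)(22.9)/(8.010e-07) = 0.4574 Ω
R = R₁ + R₂ = 0.4711 Ω
P = I²R = (13.4)² × 0.4711 = 84.6 W

84.6 W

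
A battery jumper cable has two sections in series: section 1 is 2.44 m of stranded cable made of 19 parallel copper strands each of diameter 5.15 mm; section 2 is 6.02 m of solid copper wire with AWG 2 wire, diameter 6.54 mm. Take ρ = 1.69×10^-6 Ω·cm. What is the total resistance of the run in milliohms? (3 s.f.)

3.13 mΩ

ρ = 1.69×10^-6 Ω·cm = 1.69×10^-8 Ω·m
Section 1: A_strand = π(2.5750e-03)² = 2.083e-05 m²; R₁ = ρL/(N·A_s) = (1.69×10^-8)(2.44)/(19×2.083e-05) = 1.042×10^-4 Ω
Section 2: A = π(6.54/2 mm)² = π(3.2700e-03 m)² = 3.359e-05 m²
R₂ = (1.69×10^-8)(6.02)/(3.359e-05) = 0.003029 Ω
R = R₁ + R₂ = 3.13 mΩ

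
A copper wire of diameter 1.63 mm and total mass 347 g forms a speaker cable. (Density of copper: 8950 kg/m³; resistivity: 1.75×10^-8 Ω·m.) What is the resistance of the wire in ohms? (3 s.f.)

A = π(d/2)² = π(8.1500e-04 m)² = 2.0867e-06 m²
L = m/(density·A) = 0.347/(8950×2.0867e-06) = 18.58 m
R = ρL/A = (1.75×10^-8)(18.58)/(2.0867e-06) = 0.156 Ω

0.156 Ω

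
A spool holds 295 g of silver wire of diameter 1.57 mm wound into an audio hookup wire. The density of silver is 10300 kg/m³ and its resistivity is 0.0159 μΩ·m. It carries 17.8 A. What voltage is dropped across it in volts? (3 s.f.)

2.16 V

ρ = 0.0159 μΩ·m = 1.59×10^-8 Ω·m
A = π(d/2)² = π(7.8500e-04 m)² = 1.9359e-06 m²
L = m/(density·A) = 0.295/(10300×1.9359e-06) = 14.79 m
R = ρL/A = (1.59×10^-8)(14.79)/(1.9359e-06) = 0.1215 Ω
V = IR = 17.8 × 0.1215 = 2.16 V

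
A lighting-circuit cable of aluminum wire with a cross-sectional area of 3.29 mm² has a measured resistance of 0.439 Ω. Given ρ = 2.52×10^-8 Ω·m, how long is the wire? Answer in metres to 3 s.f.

57.3 m

A = 3.29 mm² = 3.290e-06 m²
L = RA/ρ = (0.439)(3.290e-06)/(2.52×10^-8) = 57.3 m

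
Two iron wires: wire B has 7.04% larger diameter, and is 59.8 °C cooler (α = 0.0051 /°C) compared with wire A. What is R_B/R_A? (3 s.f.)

R ∝ ρL/d² with ρ ∝ (1+αΔT), so R_B/R_A = (1 + 7.04/100)⁻² × (1 − 0.0051×59.8)
= 0.8728 × 0.695 = 0.607

0.607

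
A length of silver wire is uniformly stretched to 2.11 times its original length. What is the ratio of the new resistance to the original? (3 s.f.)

4.45

Volume constant ⇒ A' = A/k with k = 2.11. R' = ρ(kL)/(A/k) = k²R.
Factor = 4.45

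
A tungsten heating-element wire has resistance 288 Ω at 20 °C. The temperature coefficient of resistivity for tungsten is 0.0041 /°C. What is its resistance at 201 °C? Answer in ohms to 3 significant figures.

502 Ω

ΔT = 201 − 20 = 181 °C
R = R₀(1 + αΔT) = 288 × (1 + 0.0041×181) = 288 × 1.742 = 502 Ω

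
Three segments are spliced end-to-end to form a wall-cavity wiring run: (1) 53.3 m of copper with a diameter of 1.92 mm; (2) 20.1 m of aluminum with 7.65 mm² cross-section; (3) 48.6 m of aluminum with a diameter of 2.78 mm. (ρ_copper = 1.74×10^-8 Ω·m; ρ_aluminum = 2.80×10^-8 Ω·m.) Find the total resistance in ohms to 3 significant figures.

0.618 Ω

Seg 1: A = π(d/2)² = π(9.6000e-04 m)² = 2.895e-06 m²
R_1 = (1.74×10^-8)(53.3)/(2.895e-06) = 0.3203 Ω
Seg 2: A = 7.65 mm² = 7.650e-06 m²
R_2 = (2.80×10^-8)(20.1)/(7.650e-06) = 0.07357 Ω
Seg 3: A = π(d/2)² = π(1.3900e-03 m)² = 6.070e-06 m²
R_3 = (2.80×10^-8)(48.6)/(6.070e-06) = 0.2242 Ω
R_total = R_1 + R_2 + R_3 = 0.618 Ω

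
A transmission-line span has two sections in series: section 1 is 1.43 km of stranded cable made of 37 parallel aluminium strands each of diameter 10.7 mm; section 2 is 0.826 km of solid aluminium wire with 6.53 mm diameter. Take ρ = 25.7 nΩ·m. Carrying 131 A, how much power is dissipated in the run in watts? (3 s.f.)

ρ = 25.7 nΩ·m = 2.57×10^-8 Ω·m
Section 1: A_strand = π(5.3500e-03)² = 8.992e-05 m²; R₁ = ρL/(N·A_s) = (2.57×10^-8)(1430)/(37×8.992e-05) = 0.01105 Ω
Section 2: A = π(d/2)² = π(3.2650e-03 m)² = 3.349e-05 m²
R₂ = (2.57×10^-8)(826)/(3.349e-05) = 0.6339 Ω
R = R₁ + R₂ = 0.6449 Ω
P = I²R = (131)² × 0.6449 = 11100 W

11100 W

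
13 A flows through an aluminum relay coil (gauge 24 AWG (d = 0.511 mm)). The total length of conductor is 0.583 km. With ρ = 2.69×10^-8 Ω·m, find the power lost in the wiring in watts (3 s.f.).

12900 W

A = π(0.511/2 mm)² = π(2.5550e-04 m)² = 2.051e-07 m²
R = ρL/A = (2.69×10^-8)(583)/(2.051e-07) = 76.47 Ω
P = I²R = (13)² × 76.47 = 12900 W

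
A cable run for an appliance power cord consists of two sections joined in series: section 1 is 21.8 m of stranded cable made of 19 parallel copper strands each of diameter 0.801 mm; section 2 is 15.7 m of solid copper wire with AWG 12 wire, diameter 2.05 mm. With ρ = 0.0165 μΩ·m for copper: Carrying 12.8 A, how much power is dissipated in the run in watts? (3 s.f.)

19.0 W

ρ = 0.0165 μΩ·m = 1.65×10^-8 Ω·m
Section 1: A_strand = π(4.0050e-04)² = 5.039e-07 m²; R₁ = ρL/(N·A_s) = (1.65×10^-8)(21.8)/(19×5.039e-07) = 0.03757 Ω
Section 2: A = π(2.05/2 mm)² = π(1.0250e-03 m)² = 3.301e-06 m²
R₂ = (1.65×10^-8)(15.7)/(3.301e-06) = 0.07848 Ω
R = R₁ + R₂ = 0.1161 Ω
P = I²R = (12.8)² × 0.1161 = 19.0 W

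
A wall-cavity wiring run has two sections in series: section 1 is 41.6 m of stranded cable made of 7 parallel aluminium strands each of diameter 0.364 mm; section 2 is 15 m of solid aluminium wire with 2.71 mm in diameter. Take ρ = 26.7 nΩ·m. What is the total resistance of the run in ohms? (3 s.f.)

ρ = 26.7 nΩ·m = 2.67×10^-8 Ω·m
Section 1: A_strand = π(1.8200e-04)² = 1.041e-07 m²; R₁ = ρL/(N·A_s) = (2.67×10^-8)(41.6)/(7×1.041e-07) = 1.525 Ω
Section 2: A = π(d/2)² = π(1.3550e-03 m)² = 5.768e-06 m²
R₂ = (2.67×10^-8)(15)/(5.768e-06) = 0.06943 Ω
R = R₁ + R₂ = 1.59 Ω

1.59 Ω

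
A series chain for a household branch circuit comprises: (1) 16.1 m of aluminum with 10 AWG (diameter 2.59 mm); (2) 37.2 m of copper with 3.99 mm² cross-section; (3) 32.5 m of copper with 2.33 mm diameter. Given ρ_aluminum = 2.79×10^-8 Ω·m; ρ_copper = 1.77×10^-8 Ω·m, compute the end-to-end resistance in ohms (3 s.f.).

0.385 Ω

Seg 1: A = π(2.59/2 mm)² = π(1.2950e-03 m)² = 5.269e-06 m²
R_1 = (2.79×10^-8)(16.1)/(5.269e-06) = 0.08526 Ω
Seg 2: A = 3.99 mm² = 3.990e-06 m²
R_2 = (1.77×10^-8)(37.2)/(3.990e-06) = 0.165 Ω
Seg 3: A = π(d/2)² = π(1.1650e-03 m)² = 4.264e-06 m²
R_3 = (1.77×10^-8)(32.5)/(4.264e-06) = 0.1349 Ω
R_total = R_1 + R_2 + R_3 = 0.385 Ω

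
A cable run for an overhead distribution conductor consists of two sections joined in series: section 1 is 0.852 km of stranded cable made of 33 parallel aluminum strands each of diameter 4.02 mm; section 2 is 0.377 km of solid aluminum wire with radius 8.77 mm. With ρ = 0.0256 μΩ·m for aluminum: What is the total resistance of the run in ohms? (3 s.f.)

0.0920 Ω

ρ = 0.0256 μΩ·m = 2.56×10^-8 Ω·m
Section 1: A_strand = π(2.0100e-03)² = 1.269e-05 m²; R₁ = ρL/(N·A_s) = (2.56×10^-8)(852)/(33×1.269e-05) = 0.05207 Ω
Section 2: A = πr² = π(8.7700e-03 m)² = 2.416e-04 m²
R₂ = (2.56×10^-8)(377)/(2.416e-04) = 0.03994 Ω
R = R₁ + R₂ = 0.0920 Ω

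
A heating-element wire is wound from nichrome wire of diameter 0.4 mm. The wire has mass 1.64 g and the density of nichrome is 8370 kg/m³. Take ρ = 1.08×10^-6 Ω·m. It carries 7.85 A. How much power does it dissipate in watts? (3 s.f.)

A = π(d/2)² = π(2.0000e-04 m)² = 1.2566e-07 m²
L = m/(density·A) = 0.00164/(8370×1.2566e-07) = 1.559 m
R = ρL/A = (1.08×10^-6)(1.559)/(1.2566e-07) = 13.4 Ω
P = I²R = (7.85)² × 13.4 = 826 W

826 W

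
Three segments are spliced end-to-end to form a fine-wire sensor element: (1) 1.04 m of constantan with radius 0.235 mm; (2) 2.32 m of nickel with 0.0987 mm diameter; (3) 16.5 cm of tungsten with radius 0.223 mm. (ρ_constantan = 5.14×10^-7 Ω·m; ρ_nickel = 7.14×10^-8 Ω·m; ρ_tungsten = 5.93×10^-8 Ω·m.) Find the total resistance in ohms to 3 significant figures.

Seg 1: A = πr² = π(2.3500e-04 m)² = 1.735e-07 m²
R_1 = (5.14×10^-7)(1.04)/(1.735e-07) = 3.081 Ω
Seg 2: A = π(d/2)² = π(4.9350e-05 m)² = 7.651e-09 m²
R_2 = (7.14×10^-8)(2.32)/(7.651e-09) = 21.65 Ω
Seg 3: A = πr² = π(2.2300e-04 m)² = 1.562e-07 m²
R_3 = (5.93×10^-8)(0.165)/(1.562e-07) = 0.06263 Ω
R_total = R_1 + R_2 + R_3 = 24.8 Ω

24.8 Ω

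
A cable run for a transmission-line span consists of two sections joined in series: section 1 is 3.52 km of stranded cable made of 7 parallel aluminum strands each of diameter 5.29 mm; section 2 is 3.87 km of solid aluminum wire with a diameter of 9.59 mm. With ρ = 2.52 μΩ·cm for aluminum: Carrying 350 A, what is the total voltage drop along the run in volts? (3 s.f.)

ρ = 2.52 μΩ·cm = 2.52×10^-8 Ω·m
Section 1: A_strand = π(2.6450e-03)² = 2.198e-05 m²; R₁ = ρL/(N·A_s) = (2.52×10^-8)(3520)/(7×2.198e-05) = 0.5766 Ω
Section 2: A = π(d/2)² = π(4.7950e-03 m)² = 7.223e-05 m²
R₂ = (2.52×10^-8)(3870)/(7.223e-05) = 1.35 Ω
R = R₁ + R₂ = 1.927 Ω
V = IR = 350 × 1.927 = 674 V

674 V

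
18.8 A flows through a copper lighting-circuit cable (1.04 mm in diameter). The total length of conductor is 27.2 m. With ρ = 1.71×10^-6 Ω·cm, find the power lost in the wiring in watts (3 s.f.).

194 W

ρ = 1.71×10^-6 Ω·cm = 1.71×10^-8 Ω·m
A = π(d/2)² = π(5.2000e-04 m)² = 8.495e-07 m²
R = ρL/A = (1.71×10^-8)(27.2)/(8.495e-07) = 0.5475 Ω
P = I²R = (18.8)² × 0.5475 = 194 W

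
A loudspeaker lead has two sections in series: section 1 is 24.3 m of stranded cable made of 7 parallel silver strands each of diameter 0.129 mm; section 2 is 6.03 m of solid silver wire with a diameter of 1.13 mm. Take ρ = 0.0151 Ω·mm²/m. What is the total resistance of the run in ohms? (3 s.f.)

ρ = 0.0151 Ω·mm²/m = 1.51×10^-8 Ω·m
Section 1: A_strand = π(6.4500e-05)² = 1.307e-08 m²; R₁ = ρL/(N·A_s) = (1.51×10^-8)(24.3)/(7×1.307e-08) = 4.011 Ω
Section 2: A = π(d/2)² = π(5.6500e-04 m)² = 1.003e-06 m²
R₂ = (1.51×10^-8)(6.03)/(1.003e-06) = 0.09079 Ω
R = R₁ + R₂ = 4.10 Ω

4.10 Ω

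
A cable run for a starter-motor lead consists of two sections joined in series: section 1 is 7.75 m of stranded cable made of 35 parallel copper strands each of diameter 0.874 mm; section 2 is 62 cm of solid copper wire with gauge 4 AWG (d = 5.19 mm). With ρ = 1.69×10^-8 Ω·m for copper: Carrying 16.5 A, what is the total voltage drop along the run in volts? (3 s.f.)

Section 1: A_strand = π(4.3700e-04)² = 5.999e-07 m²; R₁ = ρL/(N·A_s) = (1.69×10^-8)(7.75)/(35×5.999e-07) = 0.006237 Ω
Section 2: A = π(5.19/2 mm)² = π(2.5950e-03 m)² = 2.116e-05 m²
R₂ = (1.69×10^-8)(0.62)/(2.116e-05) = 4.953×10^-4 Ω
R = R₁ + R₂ = 0.006733 Ω
V = IR = 16.5 × 0.006733 = 0.111 V

0.111 V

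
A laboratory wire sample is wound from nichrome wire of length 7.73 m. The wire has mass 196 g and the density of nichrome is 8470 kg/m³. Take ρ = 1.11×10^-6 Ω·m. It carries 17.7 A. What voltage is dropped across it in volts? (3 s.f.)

A = m/(density·L) = 0.196/(8470×7.73) = 2.9936e-06 m²
R = ρL/A = (1.11×10^-6)(7.73)/(2.9936e-06) = 2.866 Ω
V = IR = 17.7 × 2.866 = 50.7 V

50.7 V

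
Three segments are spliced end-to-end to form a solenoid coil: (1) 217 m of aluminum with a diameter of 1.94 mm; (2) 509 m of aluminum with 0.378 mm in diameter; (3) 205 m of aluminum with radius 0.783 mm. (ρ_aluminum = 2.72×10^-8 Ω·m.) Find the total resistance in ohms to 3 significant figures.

Seg 1: A = π(d/2)² = π(9.7000e-04 m)² = 2.956e-06 m²
R_1 = (2.72×10^-8)(217)/(2.956e-06) = 1.997 Ω
Seg 2: A = π(d/2)² = π(1.8900e-04 m)² = 1.122e-07 m²
R_2 = (2.72×10^-8)(509)/(1.122e-07) = 123.4 Ω
Seg 3: A = πr² = π(7.8300e-04 m)² = 1.926e-06 m²
R_3 = (2.72×10^-8)(205)/(1.926e-06) = 2.895 Ω
R_total = R_1 + R_2 + R_3 = 128 Ω

128 Ω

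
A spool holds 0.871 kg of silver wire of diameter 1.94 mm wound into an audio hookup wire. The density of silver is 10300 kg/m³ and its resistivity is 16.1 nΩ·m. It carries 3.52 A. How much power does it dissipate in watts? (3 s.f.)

ρ = 16.1 nΩ·m = 1.61×10^-8 Ω·m
A = π(d/2)² = π(9.7000e-04 m)² = 2.9559e-06 m²
L = m/(density·A) = 0.871/(10300×2.9559e-06) = 28.61 m
R = ρL/A = (1.61×10^-8)(28.61)/(2.9559e-06) = 0.1558 Ω
P = I²R = (3.52)² × 0.1558 = 1.93 W

1.93 W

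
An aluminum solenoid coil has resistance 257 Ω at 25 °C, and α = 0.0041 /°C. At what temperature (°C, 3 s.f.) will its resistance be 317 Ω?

R = R₀(1 + α(T − T₀)) ⇒ T = T₀ + (R/R₀ − 1)/α
T = 25 + (317/257 − 1)/0.0041 = 25 + (0.2335)/0.0041 = 81.9 °C

81.9 °C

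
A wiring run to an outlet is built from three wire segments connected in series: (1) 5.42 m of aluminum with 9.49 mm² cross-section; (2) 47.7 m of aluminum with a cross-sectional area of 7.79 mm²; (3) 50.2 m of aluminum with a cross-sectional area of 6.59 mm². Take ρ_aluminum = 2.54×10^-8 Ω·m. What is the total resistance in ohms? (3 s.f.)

Seg 1: A = 9.49 mm² = 9.490e-06 m²
R_1 = (2.54×10^-8)(5.42)/(9.490e-06) = 0.01451 Ω
Seg 2: A = 7.79 mm² = 7.790e-06 m²
R_2 = (2.54×10^-8)(47.7)/(7.790e-06) = 0.1555 Ω
Seg 3: A = 6.59 mm² = 6.590e-06 m²
R_3 = (2.54×10^-8)(50.2)/(6.590e-06) = 0.1935 Ω
R_total = R_1 + R_2 + R_3 = 0.364 Ω

0.364 Ω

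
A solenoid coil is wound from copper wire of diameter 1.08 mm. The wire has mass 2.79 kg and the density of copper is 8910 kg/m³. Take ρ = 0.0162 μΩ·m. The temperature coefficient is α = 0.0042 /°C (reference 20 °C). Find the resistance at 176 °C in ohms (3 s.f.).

ρ = 0.0162 μΩ·m = 1.62×10^-8 Ω·m
A = π(d/2)² = π(5.4000e-04 m)² = 9.1609e-07 m²
L = m/(density·A) = 2.79/(8910×9.1609e-07) = 341.8 m
R = ρL/A = (1.62×10^-8)(341.8)/(9.1609e-07) = 6.045 Ω
R(176 °C) = 6.045 × (1 + 0.0042×156) = 10.0 Ω

10.0 Ω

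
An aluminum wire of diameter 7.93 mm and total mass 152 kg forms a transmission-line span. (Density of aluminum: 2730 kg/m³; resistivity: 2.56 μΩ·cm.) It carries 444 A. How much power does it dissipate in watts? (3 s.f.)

1.15×10^5 W

ρ = 2.56 μΩ·cm = 2.56×10^-8 Ω·m
A = π(d/2)² = π(3.9650e-03 m)² = 4.9390e-05 m²
L = m/(density·A) = 152/(2730×4.9390e-05) = 1127 m
R = ρL/A = (2.56×10^-8)(1127)/(4.9390e-05) = 0.5843 Ω
P = I²R = (444)² × 0.5843 = 1.15×10^5 W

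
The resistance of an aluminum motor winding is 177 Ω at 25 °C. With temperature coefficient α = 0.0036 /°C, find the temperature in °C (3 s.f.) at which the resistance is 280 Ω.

R = R₀(1 + α(T − T₀)) ⇒ T = T₀ + (R/R₀ − 1)/α
T = 25 + (280/177 − 1)/0.0036 = 25 + (0.5819)/0.0036 = 187 °C

187 °C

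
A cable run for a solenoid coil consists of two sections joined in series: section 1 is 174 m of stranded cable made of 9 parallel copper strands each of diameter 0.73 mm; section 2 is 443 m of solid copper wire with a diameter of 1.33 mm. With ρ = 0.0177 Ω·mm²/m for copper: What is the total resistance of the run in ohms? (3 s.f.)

6.46 Ω

ρ = 0.0177 Ω·mm²/m = 1.77×10^-8 Ω·m
Section 1: A_strand = π(3.6500e-04)² = 4.185e-07 m²; R₁ = ρL/(N·A_s) = (1.77×10^-8)(174)/(9×4.185e-07) = 0.8176 Ω
Section 2: A = π(d/2)² = π(6.6500e-04 m)² = 1.389e-06 m²
R₂ = (1.77×10^-8)(443)/(1.389e-06) = 5.644 Ω
R = R₁ + R₂ = 6.46 Ω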